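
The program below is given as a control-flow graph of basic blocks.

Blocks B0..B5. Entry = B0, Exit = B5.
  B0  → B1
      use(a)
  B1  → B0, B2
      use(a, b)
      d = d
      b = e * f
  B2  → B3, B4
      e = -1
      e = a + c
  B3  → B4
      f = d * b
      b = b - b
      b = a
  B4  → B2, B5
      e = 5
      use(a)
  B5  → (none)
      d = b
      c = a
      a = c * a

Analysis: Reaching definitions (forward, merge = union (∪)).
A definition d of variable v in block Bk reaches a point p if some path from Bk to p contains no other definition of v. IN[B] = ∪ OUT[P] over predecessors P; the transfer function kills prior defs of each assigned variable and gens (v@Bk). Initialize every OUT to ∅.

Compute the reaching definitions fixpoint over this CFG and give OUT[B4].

Answer: {b@B1, b@B3, d@B1, e@B4, f@B3}

Working:
Fixpoint table:
  B0:   IN={b@B1, d@B1}   OUT={b@B1, d@B1}
  B1:   IN={b@B1, d@B1}   OUT={b@B1, d@B1}
  B2:   IN={b@B1, b@B3, d@B1, e@B4, f@B3}   OUT={b@B1, b@B3, d@B1, e@B2, f@B3}
  B3:   IN={b@B1, b@B3, d@B1, e@B2, f@B3}   OUT={b@B3, d@B1, e@B2, f@B3}
  B4:   IN={b@B1, b@B3, d@B1, e@B2, f@B3}   OUT={b@B1, b@B3, d@B1, e@B4, f@B3}
  B5:   IN={b@B1, b@B3, d@B1, e@B4, f@B3}   OUT={a@B5, b@B1, b@B3, c@B5, d@B5, e@B4, f@B3}

Merge at B4: IN[B4] = OUT[B2] ⊔ OUT[B3] = {b@B1, b@B3, d@B1, e@B2, f@B3}
Applying B4's transfer function to that IN value gives OUT[B4] (row B4 above).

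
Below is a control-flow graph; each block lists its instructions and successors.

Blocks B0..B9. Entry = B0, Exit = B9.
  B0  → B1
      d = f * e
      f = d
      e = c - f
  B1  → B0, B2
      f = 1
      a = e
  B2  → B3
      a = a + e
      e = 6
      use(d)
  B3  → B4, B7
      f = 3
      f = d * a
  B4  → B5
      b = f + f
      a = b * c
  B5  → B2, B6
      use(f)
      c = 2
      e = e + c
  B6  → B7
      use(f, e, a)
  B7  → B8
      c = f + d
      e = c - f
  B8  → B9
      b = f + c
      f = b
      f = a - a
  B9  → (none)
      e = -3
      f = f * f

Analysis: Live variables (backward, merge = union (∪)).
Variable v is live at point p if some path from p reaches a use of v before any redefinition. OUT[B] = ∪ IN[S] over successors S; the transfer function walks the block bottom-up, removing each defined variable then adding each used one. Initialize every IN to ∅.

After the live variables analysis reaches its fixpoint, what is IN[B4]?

Answer: {c, d, e, f}

Working:
Converged values:
  B0:  IN={c, e, f}  OUT={c, d, e}
  B1:  IN={c, d, e}  OUT={a, c, d, e, f}
  B2:  IN={a, c, d, e}  OUT={a, c, d, e}
  B3:  IN={a, c, d, e}  OUT={a, c, d, e, f}
  B4:  IN={c, d, e, f}  OUT={a, d, e, f}
  B5:  IN={a, d, e, f}  OUT={a, c, d, e, f}
  B6:  IN={a, d, e, f}  OUT={a, d, f}
  B7:  IN={a, d, f}  OUT={a, c, f}
  B8:  IN={a, c, f}  OUT={f}
  B9:  IN={f}  OUT={}

Merge at B4: OUT[B4] = IN[B5] = {a, d, e, f}
Applying B4's transfer function to that OUT value gives IN[B4] (row B4 above).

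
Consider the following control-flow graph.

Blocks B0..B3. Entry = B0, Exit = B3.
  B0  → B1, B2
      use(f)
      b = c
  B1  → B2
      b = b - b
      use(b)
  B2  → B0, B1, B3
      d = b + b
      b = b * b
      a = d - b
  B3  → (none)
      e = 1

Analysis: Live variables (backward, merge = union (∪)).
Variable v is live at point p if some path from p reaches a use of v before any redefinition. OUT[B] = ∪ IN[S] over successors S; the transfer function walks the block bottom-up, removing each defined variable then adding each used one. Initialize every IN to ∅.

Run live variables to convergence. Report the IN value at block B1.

Fixpoint table:
  B0:  IN={c, f}  OUT={b, c, f}
  B1:  IN={b, c, f}  OUT={b, c, f}
  B2:  IN={b, c, f}  OUT={b, c, f}
  B3:  IN={}  OUT={}

Merge at B1: OUT[B1] = IN[B2] = {b, c, f}
Applying B1's transfer function to that OUT value gives IN[B1] (row B1 above).

Answer: {b, c, f}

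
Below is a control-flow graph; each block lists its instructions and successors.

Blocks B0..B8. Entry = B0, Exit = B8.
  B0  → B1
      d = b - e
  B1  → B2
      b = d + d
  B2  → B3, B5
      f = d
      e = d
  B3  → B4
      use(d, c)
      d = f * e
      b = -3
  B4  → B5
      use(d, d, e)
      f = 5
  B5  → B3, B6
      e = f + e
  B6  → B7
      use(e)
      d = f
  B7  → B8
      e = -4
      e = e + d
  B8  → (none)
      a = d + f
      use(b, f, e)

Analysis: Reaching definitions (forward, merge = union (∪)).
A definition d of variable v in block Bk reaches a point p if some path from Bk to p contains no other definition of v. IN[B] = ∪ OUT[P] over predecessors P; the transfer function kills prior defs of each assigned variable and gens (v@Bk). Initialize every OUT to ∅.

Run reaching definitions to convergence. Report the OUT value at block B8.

Fixpoint table:
  B0:   IN={}   OUT={d@B0}
  B1:   IN={d@B0}   OUT={b@B1, d@B0}
  B2:   IN={b@B1, d@B0}   OUT={b@B1, d@B0, e@B2, f@B2}
  B3:   IN={b@B1, b@B3, d@B0, d@B3, e@B2, e@B5, f@B2, f@B4}   OUT={b@B3, d@B3, e@B2, e@B5, f@B2, f@B4}
  B4:   IN={b@B3, d@B3, e@B2, e@B5, f@B2, f@B4}   OUT={b@B3, d@B3, e@B2, e@B5, f@B4}
  B5:   IN={b@B1, b@B3, d@B0, d@B3, e@B2, e@B5, f@B2, f@B4}   OUT={b@B1, b@B3, d@B0, d@B3, e@B5, f@B2, f@B4}
  B6:   IN={b@B1, b@B3, d@B0, d@B3, e@B5, f@B2, f@B4}   OUT={b@B1, b@B3, d@B6, e@B5, f@B2, f@B4}
  B7:   IN={b@B1, b@B3, d@B6, e@B5, f@B2, f@B4}   OUT={b@B1, b@B3, d@B6, e@B7, f@B2, f@B4}
  B8:   IN={b@B1, b@B3, d@B6, e@B7, f@B2, f@B4}   OUT={a@B8, b@B1, b@B3, d@B6, e@B7, f@B2, f@B4}

Merge at B8: IN[B8] = OUT[B7] = {b@B1, b@B3, d@B6, e@B7, f@B2, f@B4}
Applying B8's transfer function to that IN value gives OUT[B8] (row B8 above).

Answer: {a@B8, b@B1, b@B3, d@B6, e@B7, f@B2, f@B4}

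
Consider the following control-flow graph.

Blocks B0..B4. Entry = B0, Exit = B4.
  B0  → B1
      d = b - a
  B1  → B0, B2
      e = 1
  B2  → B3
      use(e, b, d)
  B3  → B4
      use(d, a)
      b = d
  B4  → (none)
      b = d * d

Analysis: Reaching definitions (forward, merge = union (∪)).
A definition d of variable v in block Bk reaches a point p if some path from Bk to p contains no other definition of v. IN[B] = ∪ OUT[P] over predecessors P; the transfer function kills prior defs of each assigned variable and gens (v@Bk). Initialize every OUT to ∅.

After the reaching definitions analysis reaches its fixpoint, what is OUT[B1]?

Per-block solution:
  B0: | IN={d@B0, e@B1} | OUT={d@B0, e@B1}
  B1: | IN={d@B0, e@B1} | OUT={d@B0, e@B1}
  B2: | IN={d@B0, e@B1} | OUT={d@B0, e@B1}
  B3: | IN={d@B0, e@B1} | OUT={b@B3, d@B0, e@B1}
  B4: | IN={b@B3, d@B0, e@B1} | OUT={b@B4, d@B0, e@B1}

Merge at B1: IN[B1] = OUT[B0] = {d@B0, e@B1}
Applying B1's transfer function to that IN value gives OUT[B1] (row B1 above).

Answer: {d@B0, e@B1}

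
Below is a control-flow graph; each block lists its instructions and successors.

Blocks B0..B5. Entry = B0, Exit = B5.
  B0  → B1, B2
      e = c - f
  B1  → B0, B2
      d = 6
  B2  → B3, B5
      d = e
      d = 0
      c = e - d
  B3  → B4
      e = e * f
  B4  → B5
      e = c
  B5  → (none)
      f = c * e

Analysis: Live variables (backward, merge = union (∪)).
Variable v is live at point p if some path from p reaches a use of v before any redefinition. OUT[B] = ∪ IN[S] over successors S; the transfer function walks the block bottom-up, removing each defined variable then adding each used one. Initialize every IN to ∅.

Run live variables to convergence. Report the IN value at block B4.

Answer: {c}

Derivation:
Converged values:
  B0:  IN={c, f}  OUT={c, e, f}
  B1:  IN={c, e, f}  OUT={c, e, f}
  B2:  IN={e, f}  OUT={c, e, f}
  B3:  IN={c, e, f}  OUT={c}
  B4:  IN={c}  OUT={c, e}
  B5:  IN={c, e}  OUT={}

Merge at B4: OUT[B4] = IN[B5] = {c, e}
Applying B4's transfer function to that OUT value gives IN[B4] (row B4 above).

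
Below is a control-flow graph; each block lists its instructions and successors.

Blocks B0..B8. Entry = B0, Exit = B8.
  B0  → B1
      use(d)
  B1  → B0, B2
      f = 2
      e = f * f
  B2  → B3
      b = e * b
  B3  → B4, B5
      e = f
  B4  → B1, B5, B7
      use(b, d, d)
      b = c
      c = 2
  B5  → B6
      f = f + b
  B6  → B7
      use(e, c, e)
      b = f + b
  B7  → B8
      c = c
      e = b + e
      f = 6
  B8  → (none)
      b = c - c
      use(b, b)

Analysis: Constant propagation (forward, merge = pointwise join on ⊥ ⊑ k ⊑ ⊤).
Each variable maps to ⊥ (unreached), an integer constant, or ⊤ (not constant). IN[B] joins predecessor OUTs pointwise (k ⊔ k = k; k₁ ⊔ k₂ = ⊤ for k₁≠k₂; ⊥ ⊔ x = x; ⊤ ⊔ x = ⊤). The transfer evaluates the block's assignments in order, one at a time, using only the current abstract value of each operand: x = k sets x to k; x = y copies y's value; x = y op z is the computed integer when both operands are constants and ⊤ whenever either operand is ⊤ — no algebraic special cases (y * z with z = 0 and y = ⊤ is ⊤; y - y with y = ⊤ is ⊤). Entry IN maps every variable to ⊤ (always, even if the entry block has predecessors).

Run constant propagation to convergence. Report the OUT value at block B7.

Per-block solution:
  B0:  IN=(all ⊤)  OUT=(all ⊤)
  B1:  IN=(all ⊤)  OUT={e:4, f:2; rest ⊤}
  B2:  IN={e:4, f:2; rest ⊤}  OUT={e:4, f:2; rest ⊤}
  B3:  IN={e:4, f:2; rest ⊤}  OUT={e:2, f:2; rest ⊤}
  B4:  IN={e:2, f:2; rest ⊤}  OUT={c:2, e:2, f:2; rest ⊤}
  B5:  IN={e:2, f:2; rest ⊤}  OUT={e:2; rest ⊤}
  B6:  IN={e:2; rest ⊤}  OUT={e:2; rest ⊤}
  B7:  IN={e:2; rest ⊤}  OUT={f:6; rest ⊤}
  B8:  IN={f:6; rest ⊤}  OUT={f:6; rest ⊤}

Merge at B7: IN[B7] = OUT[B4] ⊔ OUT[B6] = {a: ⊤, b: ⊤, c: ⊤, d: ⊤, e: 2, f: ⊤}
Applying B7's transfer function to that IN value gives OUT[B7] (row B7 above).

Answer: {a: ⊤, b: ⊤, c: ⊤, d: ⊤, e: ⊤, f: 6}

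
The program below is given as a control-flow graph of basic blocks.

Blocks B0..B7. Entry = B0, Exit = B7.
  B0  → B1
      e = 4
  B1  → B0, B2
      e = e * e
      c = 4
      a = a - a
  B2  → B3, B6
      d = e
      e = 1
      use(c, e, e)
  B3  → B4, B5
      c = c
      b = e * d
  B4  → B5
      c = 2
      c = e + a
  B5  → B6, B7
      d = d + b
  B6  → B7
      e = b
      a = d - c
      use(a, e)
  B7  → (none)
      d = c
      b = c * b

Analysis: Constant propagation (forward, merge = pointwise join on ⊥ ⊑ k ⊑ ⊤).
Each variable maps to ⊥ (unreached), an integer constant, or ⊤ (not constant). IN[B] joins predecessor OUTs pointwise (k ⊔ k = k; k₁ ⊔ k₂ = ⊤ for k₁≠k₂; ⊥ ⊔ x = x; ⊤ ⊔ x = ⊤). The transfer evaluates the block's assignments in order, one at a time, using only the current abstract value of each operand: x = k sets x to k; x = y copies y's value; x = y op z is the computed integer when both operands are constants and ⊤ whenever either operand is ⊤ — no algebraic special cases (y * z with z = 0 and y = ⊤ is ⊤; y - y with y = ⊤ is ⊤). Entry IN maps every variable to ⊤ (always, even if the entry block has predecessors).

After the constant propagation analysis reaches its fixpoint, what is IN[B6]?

Fixpoint table:
  B0:  IN=(all ⊤)  OUT={e:4; rest ⊤}
  B1:  IN={e:4; rest ⊤}  OUT={c:4, e:16; rest ⊤}
  B2:  IN={c:4, e:16; rest ⊤}  OUT={c:4, d:16, e:1; rest ⊤}
  B3:  IN={c:4, d:16, e:1; rest ⊤}  OUT={b:16, c:4, d:16, e:1; rest ⊤}
  B4:  IN={b:16, c:4, d:16, e:1; rest ⊤}  OUT={b:16, d:16, e:1; rest ⊤}
  B5:  IN={b:16, d:16, e:1; rest ⊤}  OUT={b:16, d:32, e:1; rest ⊤}
  B6:  IN={e:1; rest ⊤}  OUT=(all ⊤)
  B7:  IN=(all ⊤)  OUT=(all ⊤)

Merge at B6: IN[B6] = OUT[B2] ⊔ OUT[B5] = {a: ⊤, b: ⊤, c: ⊤, d: ⊤, e: 1, f: ⊤}

Answer: {a: ⊤, b: ⊤, c: ⊤, d: ⊤, e: 1, f: ⊤}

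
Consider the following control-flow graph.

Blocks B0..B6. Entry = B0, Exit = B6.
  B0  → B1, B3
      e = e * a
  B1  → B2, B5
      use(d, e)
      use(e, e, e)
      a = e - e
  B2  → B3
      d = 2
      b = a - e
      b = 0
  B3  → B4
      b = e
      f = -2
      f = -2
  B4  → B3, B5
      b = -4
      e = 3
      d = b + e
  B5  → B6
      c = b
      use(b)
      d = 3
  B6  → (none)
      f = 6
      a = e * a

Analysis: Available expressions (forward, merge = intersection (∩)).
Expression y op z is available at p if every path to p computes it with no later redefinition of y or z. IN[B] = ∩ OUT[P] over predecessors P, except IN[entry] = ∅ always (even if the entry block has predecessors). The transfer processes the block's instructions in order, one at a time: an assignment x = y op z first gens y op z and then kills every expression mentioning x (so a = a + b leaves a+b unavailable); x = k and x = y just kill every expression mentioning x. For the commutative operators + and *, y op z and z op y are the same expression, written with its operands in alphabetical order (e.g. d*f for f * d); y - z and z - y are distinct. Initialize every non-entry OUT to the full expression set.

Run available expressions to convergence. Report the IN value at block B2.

Answer: {e-e}

Trace:
Per-block solution:
  B0:   IN={}   OUT={}
  B1:   IN={}   OUT={e-e}
  B2:   IN={e-e}   OUT={a-e, e-e}
  B3:   IN={}   OUT={}
  B4:   IN={}   OUT={b+e}
  B5:   IN={}   OUT={}
  B6:   IN={}   OUT={}

Merge at B2: IN[B2] = OUT[B1] = {e-e}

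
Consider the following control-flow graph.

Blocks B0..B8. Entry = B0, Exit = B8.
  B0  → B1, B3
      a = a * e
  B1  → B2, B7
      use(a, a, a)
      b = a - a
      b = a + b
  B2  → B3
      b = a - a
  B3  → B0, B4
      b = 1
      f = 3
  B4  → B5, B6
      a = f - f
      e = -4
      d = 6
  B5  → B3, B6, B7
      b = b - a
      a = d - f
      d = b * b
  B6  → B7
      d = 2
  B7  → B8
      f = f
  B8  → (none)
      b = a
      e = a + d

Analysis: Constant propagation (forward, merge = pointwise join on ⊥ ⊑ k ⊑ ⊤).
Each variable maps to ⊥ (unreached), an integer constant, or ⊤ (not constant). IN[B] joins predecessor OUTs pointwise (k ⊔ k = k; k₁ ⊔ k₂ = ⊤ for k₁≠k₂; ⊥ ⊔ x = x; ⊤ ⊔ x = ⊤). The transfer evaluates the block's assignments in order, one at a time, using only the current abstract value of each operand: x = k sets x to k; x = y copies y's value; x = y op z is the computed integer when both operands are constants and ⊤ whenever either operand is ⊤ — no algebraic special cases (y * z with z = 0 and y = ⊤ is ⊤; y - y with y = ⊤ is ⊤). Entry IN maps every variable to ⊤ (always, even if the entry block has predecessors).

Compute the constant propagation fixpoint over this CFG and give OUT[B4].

Converged values:
  B0:   IN=(all ⊤)   OUT=(all ⊤)
  B1:   IN=(all ⊤)   OUT=(all ⊤)
  B2:   IN=(all ⊤)   OUT=(all ⊤)
  B3:   IN=(all ⊤)   OUT={b:1, f:3; rest ⊤}
  B4:   IN={b:1, f:3; rest ⊤}   OUT={a:0, b:1, d:6, e:-4, f:3; rest ⊤}
  B5:   IN={a:0, b:1, d:6, e:-4, f:3; rest ⊤}   OUT={a:3, b:1, d:1, e:-4, f:3; rest ⊤}
  B6:   IN={b:1, e:-4, f:3; rest ⊤}   OUT={b:1, d:2, e:-4, f:3; rest ⊤}
  B7:   IN=(all ⊤)   OUT=(all ⊤)
  B8:   IN=(all ⊤)   OUT=(all ⊤)

Merge at B4: IN[B4] = OUT[B3] = {a: ⊤, b: 1, c: ⊤, d: ⊤, e: ⊤, f: 3}
Applying B4's transfer function to that IN value gives OUT[B4] (row B4 above).

Answer: {a: 0, b: 1, c: ⊤, d: 6, e: -4, f: 3}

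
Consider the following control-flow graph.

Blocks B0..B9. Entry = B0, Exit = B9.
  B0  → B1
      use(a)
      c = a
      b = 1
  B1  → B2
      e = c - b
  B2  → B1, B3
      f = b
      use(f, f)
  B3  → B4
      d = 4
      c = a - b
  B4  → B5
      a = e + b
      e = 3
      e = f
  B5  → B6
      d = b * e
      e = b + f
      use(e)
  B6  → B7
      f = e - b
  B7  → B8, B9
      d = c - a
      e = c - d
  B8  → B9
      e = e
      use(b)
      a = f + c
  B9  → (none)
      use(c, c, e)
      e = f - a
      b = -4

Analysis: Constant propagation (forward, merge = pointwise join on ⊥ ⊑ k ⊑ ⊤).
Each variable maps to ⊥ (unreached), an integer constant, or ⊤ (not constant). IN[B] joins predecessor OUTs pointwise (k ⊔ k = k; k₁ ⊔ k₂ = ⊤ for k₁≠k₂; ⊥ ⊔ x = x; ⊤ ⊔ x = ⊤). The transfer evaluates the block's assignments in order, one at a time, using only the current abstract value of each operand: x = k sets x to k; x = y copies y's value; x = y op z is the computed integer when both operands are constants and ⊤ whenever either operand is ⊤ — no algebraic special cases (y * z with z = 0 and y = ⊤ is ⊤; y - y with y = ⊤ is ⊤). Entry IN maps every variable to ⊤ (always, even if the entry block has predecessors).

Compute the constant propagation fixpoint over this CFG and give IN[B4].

Per-block solution:
  B0: | IN=(all ⊤) | OUT={b:1; rest ⊤}
  B1: | IN={b:1; rest ⊤} | OUT={b:1; rest ⊤}
  B2: | IN={b:1; rest ⊤} | OUT={b:1, f:1; rest ⊤}
  B3: | IN={b:1, f:1; rest ⊤} | OUT={b:1, d:4, f:1; rest ⊤}
  B4: | IN={b:1, d:4, f:1; rest ⊤} | OUT={b:1, d:4, e:1, f:1; rest ⊤}
  B5: | IN={b:1, d:4, e:1, f:1; rest ⊤} | OUT={b:1, d:1, e:2, f:1; rest ⊤}
  B6: | IN={b:1, d:1, e:2, f:1; rest ⊤} | OUT={b:1, d:1, e:2, f:1; rest ⊤}
  B7: | IN={b:1, d:1, e:2, f:1; rest ⊤} | OUT={b:1, f:1; rest ⊤}
  B8: | IN={b:1, f:1; rest ⊤} | OUT={b:1, f:1; rest ⊤}
  B9: | IN={b:1, f:1; rest ⊤} | OUT={b:-4, f:1; rest ⊤}

Merge at B4: IN[B4] = OUT[B3] = {a: ⊤, b: 1, c: ⊤, d: 4, e: ⊤, f: 1}

Answer: {a: ⊤, b: 1, c: ⊤, d: 4, e: ⊤, f: 1}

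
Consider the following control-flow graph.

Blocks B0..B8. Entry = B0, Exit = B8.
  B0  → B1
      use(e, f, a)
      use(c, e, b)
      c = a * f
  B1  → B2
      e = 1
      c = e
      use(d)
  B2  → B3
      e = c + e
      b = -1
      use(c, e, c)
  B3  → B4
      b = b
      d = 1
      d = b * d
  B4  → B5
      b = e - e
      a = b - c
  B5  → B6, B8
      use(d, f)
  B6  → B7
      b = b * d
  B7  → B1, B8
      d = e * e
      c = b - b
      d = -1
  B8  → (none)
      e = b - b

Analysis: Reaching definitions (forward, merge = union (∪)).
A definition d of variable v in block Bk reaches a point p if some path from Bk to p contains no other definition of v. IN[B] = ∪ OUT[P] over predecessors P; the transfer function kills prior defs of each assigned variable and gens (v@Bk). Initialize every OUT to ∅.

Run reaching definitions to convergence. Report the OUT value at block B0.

Answer: {c@B0}

Working:
Fixpoint table:
  B0:   IN={}   OUT={c@B0}
  B1:   IN={a@B4, b@B6, c@B0, c@B7, d@B7, e@B2}   OUT={a@B4, b@B6, c@B1, d@B7, e@B1}
  B2:   IN={a@B4, b@B6, c@B1, d@B7, e@B1}   OUT={a@B4, b@B2, c@B1, d@B7, e@B2}
  B3:   IN={a@B4, b@B2, c@B1, d@B7, e@B2}   OUT={a@B4, b@B3, c@B1, d@B3, e@B2}
  B4:   IN={a@B4, b@B3, c@B1, d@B3, e@B2}   OUT={a@B4, b@B4, c@B1, d@B3, e@B2}
  B5:   IN={a@B4, b@B4, c@B1, d@B3, e@B2}   OUT={a@B4, b@B4, c@B1, d@B3, e@B2}
  B6:   IN={a@B4, b@B4, c@B1, d@B3, e@B2}   OUT={a@B4, b@B6, c@B1, d@B3, e@B2}
  B7:   IN={a@B4, b@B6, c@B1, d@B3, e@B2}   OUT={a@B4, b@B6, c@B7, d@B7, e@B2}
  B8:   IN={a@B4, b@B4, b@B6, c@B1, c@B7, d@B3, d@B7, e@B2}   OUT={a@B4, b@B4, b@B6, c@B1, c@B7, d@B3, d@B7, e@B8}

B0 is the boundary node: IN[B0] = {}
Applying B0's transfer function to that IN value gives OUT[B0] (row B0 above).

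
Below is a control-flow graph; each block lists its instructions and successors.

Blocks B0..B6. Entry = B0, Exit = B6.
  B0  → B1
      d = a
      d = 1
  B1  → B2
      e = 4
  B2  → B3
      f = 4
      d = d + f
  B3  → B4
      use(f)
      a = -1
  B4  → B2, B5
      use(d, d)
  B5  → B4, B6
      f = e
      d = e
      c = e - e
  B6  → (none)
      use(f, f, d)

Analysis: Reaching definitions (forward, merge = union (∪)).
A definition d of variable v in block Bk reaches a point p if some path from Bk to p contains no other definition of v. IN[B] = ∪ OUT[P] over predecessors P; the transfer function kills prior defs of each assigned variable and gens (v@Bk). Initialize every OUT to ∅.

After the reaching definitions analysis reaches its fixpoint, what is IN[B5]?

Fixpoint table:
  B0:  IN={}  OUT={d@B0}
  B1:  IN={d@B0}  OUT={d@B0, e@B1}
  B2:  IN={a@B3, c@B5, d@B0, d@B2, d@B5, e@B1, f@B2, f@B5}  OUT={a@B3, c@B5, d@B2, e@B1, f@B2}
  B3:  IN={a@B3, c@B5, d@B2, e@B1, f@B2}  OUT={a@B3, c@B5, d@B2, e@B1, f@B2}
  B4:  IN={a@B3, c@B5, d@B2, d@B5, e@B1, f@B2, f@B5}  OUT={a@B3, c@B5, d@B2, d@B5, e@B1, f@B2, f@B5}
  B5:  IN={a@B3, c@B5, d@B2, d@B5, e@B1, f@B2, f@B5}  OUT={a@B3, c@B5, d@B5, e@B1, f@B5}
  B6:  IN={a@B3, c@B5, d@B5, e@B1, f@B5}  OUT={a@B3, c@B5, d@B5, e@B1, f@B5}

Merge at B5: IN[B5] = OUT[B4] = {a@B3, c@B5, d@B2, d@B5, e@B1, f@B2, f@B5}

Answer: {a@B3, c@B5, d@B2, d@B5, e@B1, f@B2, f@B5}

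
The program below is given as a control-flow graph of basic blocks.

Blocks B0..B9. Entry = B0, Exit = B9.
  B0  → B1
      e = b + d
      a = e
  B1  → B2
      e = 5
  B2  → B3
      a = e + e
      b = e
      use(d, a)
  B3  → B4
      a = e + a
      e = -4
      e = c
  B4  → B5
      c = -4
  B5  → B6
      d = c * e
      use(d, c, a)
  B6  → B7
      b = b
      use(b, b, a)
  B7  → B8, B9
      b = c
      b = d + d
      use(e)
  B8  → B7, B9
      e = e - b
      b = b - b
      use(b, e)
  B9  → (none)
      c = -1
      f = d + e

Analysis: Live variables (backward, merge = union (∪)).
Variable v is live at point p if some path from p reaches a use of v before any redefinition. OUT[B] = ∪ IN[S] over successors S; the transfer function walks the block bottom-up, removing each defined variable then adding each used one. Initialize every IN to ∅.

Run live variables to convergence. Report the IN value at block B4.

Answer: {a, b, e}

Working:
Per-block solution:
  B0:   IN={b, c, d}   OUT={c, d}
  B1:   IN={c, d}   OUT={c, d, e}
  B2:   IN={c, d, e}   OUT={a, b, c, e}
  B3:   IN={a, b, c, e}   OUT={a, b, e}
  B4:   IN={a, b, e}   OUT={a, b, c, e}
  B5:   IN={a, b, c, e}   OUT={a, b, c, d, e}
  B6:   IN={a, b, c, d, e}   OUT={c, d, e}
  B7:   IN={c, d, e}   OUT={b, c, d, e}
  B8:   IN={b, c, d, e}   OUT={c, d, e}
  B9:   IN={d, e}   OUT={}

Merge at B4: OUT[B4] = IN[B5] = {a, b, c, e}
Applying B4's transfer function to that OUT value gives IN[B4] (row B4 above).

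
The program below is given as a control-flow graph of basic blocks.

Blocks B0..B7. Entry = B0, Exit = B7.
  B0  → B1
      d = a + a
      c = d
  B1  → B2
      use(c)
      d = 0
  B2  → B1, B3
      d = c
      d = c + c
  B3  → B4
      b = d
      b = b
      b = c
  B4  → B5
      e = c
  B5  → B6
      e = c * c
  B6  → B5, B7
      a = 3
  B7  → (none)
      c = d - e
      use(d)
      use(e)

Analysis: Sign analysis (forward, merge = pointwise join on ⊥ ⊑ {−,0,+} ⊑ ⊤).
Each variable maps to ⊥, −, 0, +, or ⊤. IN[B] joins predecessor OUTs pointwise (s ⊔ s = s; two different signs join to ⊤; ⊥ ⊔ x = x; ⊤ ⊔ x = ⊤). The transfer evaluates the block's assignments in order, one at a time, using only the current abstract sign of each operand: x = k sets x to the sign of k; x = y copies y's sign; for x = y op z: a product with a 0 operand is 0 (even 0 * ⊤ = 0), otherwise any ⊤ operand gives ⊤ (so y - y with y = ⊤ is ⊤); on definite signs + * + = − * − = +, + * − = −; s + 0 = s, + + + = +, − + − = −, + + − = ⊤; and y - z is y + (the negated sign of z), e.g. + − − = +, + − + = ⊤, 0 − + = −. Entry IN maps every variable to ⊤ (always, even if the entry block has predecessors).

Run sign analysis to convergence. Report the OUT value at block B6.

Converged values:
  B0: | IN=(all ⊤) | OUT=(all ⊤)
  B1: | IN=(all ⊤) | OUT={d:0; rest ⊤}
  B2: | IN={d:0; rest ⊤} | OUT=(all ⊤)
  B3: | IN=(all ⊤) | OUT=(all ⊤)
  B4: | IN=(all ⊤) | OUT=(all ⊤)
  B5: | IN=(all ⊤) | OUT=(all ⊤)
  B6: | IN=(all ⊤) | OUT={a:+; rest ⊤}
  B7: | IN={a:+; rest ⊤} | OUT={a:+; rest ⊤}

Merge at B6: IN[B6] = OUT[B5] = {a: ⊤, b: ⊤, c: ⊤, d: ⊤, e: ⊤, f: ⊤}
Applying B6's transfer function to that IN value gives OUT[B6] (row B6 above).

Answer: {a: +, b: ⊤, c: ⊤, d: ⊤, e: ⊤, f: ⊤}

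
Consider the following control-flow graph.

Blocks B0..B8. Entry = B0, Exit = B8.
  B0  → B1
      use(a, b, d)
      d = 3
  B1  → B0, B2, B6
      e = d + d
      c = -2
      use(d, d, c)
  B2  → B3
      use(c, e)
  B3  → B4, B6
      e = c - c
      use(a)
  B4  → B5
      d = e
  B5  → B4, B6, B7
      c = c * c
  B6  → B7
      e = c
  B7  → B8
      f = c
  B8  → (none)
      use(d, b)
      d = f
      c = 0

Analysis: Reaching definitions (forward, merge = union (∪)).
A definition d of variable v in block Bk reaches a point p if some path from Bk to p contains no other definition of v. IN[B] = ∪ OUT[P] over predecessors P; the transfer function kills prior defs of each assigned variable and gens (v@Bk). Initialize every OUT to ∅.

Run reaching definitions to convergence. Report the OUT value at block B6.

Answer: {c@B1, c@B5, d@B0, d@B4, e@B6}

Derivation:
Converged values:
  B0: | IN={c@B1, d@B0, e@B1} | OUT={c@B1, d@B0, e@B1}
  B1: | IN={c@B1, d@B0, e@B1} | OUT={c@B1, d@B0, e@B1}
  B2: | IN={c@B1, d@B0, e@B1} | OUT={c@B1, d@B0, e@B1}
  B3: | IN={c@B1, d@B0, e@B1} | OUT={c@B1, d@B0, e@B3}
  B4: | IN={c@B1, c@B5, d@B0, d@B4, e@B3} | OUT={c@B1, c@B5, d@B4, e@B3}
  B5: | IN={c@B1, c@B5, d@B4, e@B3} | OUT={c@B5, d@B4, e@B3}
  B6: | IN={c@B1, c@B5, d@B0, d@B4, e@B1, e@B3} | OUT={c@B1, c@B5, d@B0, d@B4, e@B6}
  B7: | IN={c@B1, c@B5, d@B0, d@B4, e@B3, e@B6} | OUT={c@B1, c@B5, d@B0, d@B4, e@B3, e@B6, f@B7}
  B8: | IN={c@B1, c@B5, d@B0, d@B4, e@B3, e@B6, f@B7} | OUT={c@B8, d@B8, e@B3, e@B6, f@B7}

Merge at B6: IN[B6] = OUT[B1] ⊔ OUT[B3] ⊔ OUT[B5] = {c@B1, c@B5, d@B0, d@B4, e@B1, e@B3}
Applying B6's transfer function to that IN value gives OUT[B6] (row B6 above).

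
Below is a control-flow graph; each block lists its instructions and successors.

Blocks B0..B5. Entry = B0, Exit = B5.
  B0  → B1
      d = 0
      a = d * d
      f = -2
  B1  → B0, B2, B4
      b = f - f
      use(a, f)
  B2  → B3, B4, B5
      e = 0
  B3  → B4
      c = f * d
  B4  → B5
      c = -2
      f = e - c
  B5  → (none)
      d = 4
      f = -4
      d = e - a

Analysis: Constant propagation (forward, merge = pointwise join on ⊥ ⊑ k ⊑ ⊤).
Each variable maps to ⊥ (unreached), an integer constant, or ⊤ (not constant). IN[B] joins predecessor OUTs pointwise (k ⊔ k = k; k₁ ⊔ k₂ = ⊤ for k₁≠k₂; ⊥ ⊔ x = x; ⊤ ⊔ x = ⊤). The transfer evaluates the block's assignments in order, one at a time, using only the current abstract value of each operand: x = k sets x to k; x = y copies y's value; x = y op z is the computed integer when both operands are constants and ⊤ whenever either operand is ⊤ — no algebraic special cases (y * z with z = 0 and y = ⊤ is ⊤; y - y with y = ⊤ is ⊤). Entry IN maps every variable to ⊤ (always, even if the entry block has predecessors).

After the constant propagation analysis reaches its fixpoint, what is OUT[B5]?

Converged values:
  B0: | IN=(all ⊤) | OUT={a:0, d:0, f:-2; rest ⊤}
  B1: | IN={a:0, d:0, f:-2; rest ⊤} | OUT={a:0, b:0, d:0, f:-2; rest ⊤}
  B2: | IN={a:0, b:0, d:0, f:-2; rest ⊤} | OUT={a:0, b:0, d:0, e:0, f:-2; rest ⊤}
  B3: | IN={a:0, b:0, d:0, e:0, f:-2; rest ⊤} | OUT={a:0, b:0, c:0, d:0, e:0, f:-2; rest ⊤}
  B4: | IN={a:0, b:0, d:0, f:-2; rest ⊤} | OUT={a:0, b:0, c:-2, d:0; rest ⊤}
  B5: | IN={a:0, b:0, d:0; rest ⊤} | OUT={a:0, b:0, f:-4; rest ⊤}

Merge at B5: IN[B5] = OUT[B2] ⊔ OUT[B4] = {a: 0, b: 0, c: ⊤, d: 0, e: ⊤, f: ⊤}
Applying B5's transfer function to that IN value gives OUT[B5] (row B5 above).

Answer: {a: 0, b: 0, c: ⊤, d: ⊤, e: ⊤, f: -4}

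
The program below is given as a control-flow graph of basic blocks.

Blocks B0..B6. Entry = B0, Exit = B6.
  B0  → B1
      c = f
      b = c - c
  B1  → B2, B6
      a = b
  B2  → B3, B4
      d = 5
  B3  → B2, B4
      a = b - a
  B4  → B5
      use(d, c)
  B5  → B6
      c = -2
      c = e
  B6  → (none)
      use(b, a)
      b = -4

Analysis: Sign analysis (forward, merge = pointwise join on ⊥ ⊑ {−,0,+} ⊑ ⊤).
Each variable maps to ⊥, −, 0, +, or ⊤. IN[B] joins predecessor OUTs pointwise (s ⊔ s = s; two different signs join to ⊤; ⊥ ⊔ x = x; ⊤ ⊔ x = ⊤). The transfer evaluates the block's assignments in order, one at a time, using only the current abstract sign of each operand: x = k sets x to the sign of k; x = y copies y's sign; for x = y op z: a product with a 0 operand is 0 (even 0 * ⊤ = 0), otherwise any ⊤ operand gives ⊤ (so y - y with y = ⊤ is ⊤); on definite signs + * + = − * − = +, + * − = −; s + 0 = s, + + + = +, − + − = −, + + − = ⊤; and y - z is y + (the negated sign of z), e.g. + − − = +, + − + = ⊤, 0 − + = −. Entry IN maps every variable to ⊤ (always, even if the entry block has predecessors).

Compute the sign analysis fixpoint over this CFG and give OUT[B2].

Answer: {a: ⊤, b: ⊤, c: ⊤, d: +, e: ⊤, f: ⊤}

Trace:
Converged values:
  B0:  IN=(all ⊤)  OUT=(all ⊤)
  B1:  IN=(all ⊤)  OUT=(all ⊤)
  B2:  IN=(all ⊤)  OUT={d:+; rest ⊤}
  B3:  IN={d:+; rest ⊤}  OUT={d:+; rest ⊤}
  B4:  IN={d:+; rest ⊤}  OUT={d:+; rest ⊤}
  B5:  IN={d:+; rest ⊤}  OUT={d:+; rest ⊤}
  B6:  IN=(all ⊤)  OUT={b:-; rest ⊤}

Merge at B2: IN[B2] = OUT[B1] ⊔ OUT[B3] = {a: ⊤, b: ⊤, c: ⊤, d: ⊤, e: ⊤, f: ⊤}
Applying B2's transfer function to that IN value gives OUT[B2] (row B2 above).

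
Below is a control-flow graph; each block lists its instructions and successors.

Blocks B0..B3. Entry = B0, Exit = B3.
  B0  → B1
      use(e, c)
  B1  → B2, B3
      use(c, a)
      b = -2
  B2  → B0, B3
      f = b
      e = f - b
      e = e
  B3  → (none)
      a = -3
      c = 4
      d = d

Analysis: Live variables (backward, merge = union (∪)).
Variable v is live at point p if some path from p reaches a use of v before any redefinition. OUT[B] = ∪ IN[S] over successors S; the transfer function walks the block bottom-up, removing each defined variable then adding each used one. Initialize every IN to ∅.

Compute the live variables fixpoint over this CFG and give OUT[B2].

Answer: {a, c, d, e}

Working:
Fixpoint table:
  B0:  IN={a, c, d, e}  OUT={a, c, d}
  B1:  IN={a, c, d}  OUT={a, b, c, d}
  B2:  IN={a, b, c, d}  OUT={a, c, d, e}
  B3:  IN={d}  OUT={}

Merge at B2: OUT[B2] = IN[B0] ⊔ IN[B3] = {a, c, d, e}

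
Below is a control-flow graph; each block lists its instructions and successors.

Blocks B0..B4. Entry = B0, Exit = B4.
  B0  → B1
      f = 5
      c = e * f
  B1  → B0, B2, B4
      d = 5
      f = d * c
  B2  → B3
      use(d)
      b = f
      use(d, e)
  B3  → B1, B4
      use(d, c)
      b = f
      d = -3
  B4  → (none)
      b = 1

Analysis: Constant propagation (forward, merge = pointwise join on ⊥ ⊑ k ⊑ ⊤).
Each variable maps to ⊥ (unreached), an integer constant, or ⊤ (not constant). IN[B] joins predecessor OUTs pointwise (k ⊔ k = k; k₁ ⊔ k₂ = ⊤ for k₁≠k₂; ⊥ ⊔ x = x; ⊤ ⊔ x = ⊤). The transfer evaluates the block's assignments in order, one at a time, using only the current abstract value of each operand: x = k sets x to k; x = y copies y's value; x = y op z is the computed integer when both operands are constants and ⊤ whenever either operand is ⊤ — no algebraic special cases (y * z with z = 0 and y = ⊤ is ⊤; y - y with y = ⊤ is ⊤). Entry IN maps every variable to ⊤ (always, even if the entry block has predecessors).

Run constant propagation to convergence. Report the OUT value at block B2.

Converged values:
  B0: | IN=(all ⊤) | OUT={f:5; rest ⊤}
  B1: | IN=(all ⊤) | OUT={d:5; rest ⊤}
  B2: | IN={d:5; rest ⊤} | OUT={d:5; rest ⊤}
  B3: | IN={d:5; rest ⊤} | OUT={d:-3; rest ⊤}
  B4: | IN=(all ⊤) | OUT={b:1; rest ⊤}

Merge at B2: IN[B2] = OUT[B1] = {a: ⊤, b: ⊤, c: ⊤, d: 5, e: ⊤, f: ⊤}
Applying B2's transfer function to that IN value gives OUT[B2] (row B2 above).

Answer: {a: ⊤, b: ⊤, c: ⊤, d: 5, e: ⊤, f: ⊤}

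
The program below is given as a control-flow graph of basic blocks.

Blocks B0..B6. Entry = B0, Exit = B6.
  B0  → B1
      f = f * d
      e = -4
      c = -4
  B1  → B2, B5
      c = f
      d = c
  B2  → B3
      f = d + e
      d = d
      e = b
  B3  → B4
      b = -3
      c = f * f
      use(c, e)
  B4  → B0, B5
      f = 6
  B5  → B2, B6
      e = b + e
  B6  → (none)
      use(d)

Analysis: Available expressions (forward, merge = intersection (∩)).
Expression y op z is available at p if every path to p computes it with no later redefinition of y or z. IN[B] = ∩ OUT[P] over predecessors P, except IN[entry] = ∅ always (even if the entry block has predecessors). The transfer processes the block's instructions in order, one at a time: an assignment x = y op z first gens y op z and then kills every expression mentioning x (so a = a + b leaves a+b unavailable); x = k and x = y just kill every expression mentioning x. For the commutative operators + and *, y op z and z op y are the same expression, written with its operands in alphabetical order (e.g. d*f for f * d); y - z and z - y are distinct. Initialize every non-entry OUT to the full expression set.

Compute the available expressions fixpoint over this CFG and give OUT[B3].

Converged values:
  B0:  IN={}  OUT={}
  B1:  IN={}  OUT={}
  B2:  IN={}  OUT={}
  B3:  IN={}  OUT={f*f}
  B4:  IN={f*f}  OUT={}
  B5:  IN={}  OUT={}
  B6:  IN={}  OUT={}

Merge at B3: IN[B3] = OUT[B2] = {}
Applying B3's transfer function to that IN value gives OUT[B3] (row B3 above).

Answer: {f*f}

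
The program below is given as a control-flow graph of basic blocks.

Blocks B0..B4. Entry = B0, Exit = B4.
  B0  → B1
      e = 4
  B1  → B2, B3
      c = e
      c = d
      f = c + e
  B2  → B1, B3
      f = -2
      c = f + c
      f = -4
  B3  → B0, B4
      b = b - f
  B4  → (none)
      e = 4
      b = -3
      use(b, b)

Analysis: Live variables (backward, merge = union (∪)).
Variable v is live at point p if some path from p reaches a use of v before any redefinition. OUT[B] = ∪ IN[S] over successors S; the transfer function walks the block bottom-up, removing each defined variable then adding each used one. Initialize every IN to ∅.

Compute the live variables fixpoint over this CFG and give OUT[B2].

Answer: {b, d, e, f}

Trace:
Per-block solution:
  B0: | IN={b, d} | OUT={b, d, e}
  B1: | IN={b, d, e} | OUT={b, c, d, e, f}
  B2: | IN={b, c, d, e} | OUT={b, d, e, f}
  B3: | IN={b, d, f} | OUT={b, d}
  B4: | IN={} | OUT={}

Merge at B2: OUT[B2] = IN[B1] ⊔ IN[B3] = {b, d, e, f}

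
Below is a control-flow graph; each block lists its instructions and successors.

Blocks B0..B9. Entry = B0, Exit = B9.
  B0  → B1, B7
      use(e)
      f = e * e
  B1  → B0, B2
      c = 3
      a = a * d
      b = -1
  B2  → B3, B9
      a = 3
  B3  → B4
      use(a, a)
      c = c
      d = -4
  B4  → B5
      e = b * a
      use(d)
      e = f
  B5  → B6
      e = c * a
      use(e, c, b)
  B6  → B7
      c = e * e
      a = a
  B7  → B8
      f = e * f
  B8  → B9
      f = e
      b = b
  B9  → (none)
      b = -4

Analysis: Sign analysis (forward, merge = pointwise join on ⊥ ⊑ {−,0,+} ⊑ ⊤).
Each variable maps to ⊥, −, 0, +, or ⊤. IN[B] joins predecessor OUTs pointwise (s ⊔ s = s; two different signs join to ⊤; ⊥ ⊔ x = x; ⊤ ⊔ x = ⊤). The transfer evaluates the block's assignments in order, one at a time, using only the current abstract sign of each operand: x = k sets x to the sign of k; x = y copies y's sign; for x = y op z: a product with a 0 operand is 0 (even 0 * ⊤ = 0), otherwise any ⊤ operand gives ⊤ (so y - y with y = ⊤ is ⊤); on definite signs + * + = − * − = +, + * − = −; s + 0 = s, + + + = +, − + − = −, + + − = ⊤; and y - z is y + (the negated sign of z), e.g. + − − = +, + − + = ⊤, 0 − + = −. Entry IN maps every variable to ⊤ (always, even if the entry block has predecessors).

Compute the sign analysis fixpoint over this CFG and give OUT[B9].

Fixpoint table:
  B0:   IN=(all ⊤)   OUT=(all ⊤)
  B1:   IN=(all ⊤)   OUT={b:-, c:+; rest ⊤}
  B2:   IN={b:-, c:+; rest ⊤}   OUT={a:+, b:-, c:+; rest ⊤}
  B3:   IN={a:+, b:-, c:+; rest ⊤}   OUT={a:+, b:-, c:+, d:-; rest ⊤}
  B4:   IN={a:+, b:-, c:+, d:-; rest ⊤}   OUT={a:+, b:-, c:+, d:-; rest ⊤}
  B5:   IN={a:+, b:-, c:+, d:-; rest ⊤}   OUT={a:+, b:-, c:+, d:-, e:+; rest ⊤}
  B6:   IN={a:+, b:-, c:+, d:-, e:+; rest ⊤}   OUT={a:+, b:-, c:+, d:-, e:+; rest ⊤}
  B7:   IN=(all ⊤)   OUT=(all ⊤)
  B8:   IN=(all ⊤)   OUT=(all ⊤)
  B9:   IN=(all ⊤)   OUT={b:-; rest ⊤}

Merge at B9: IN[B9] = OUT[B2] ⊔ OUT[B8] = {a: ⊤, b: ⊤, c: ⊤, d: ⊤, e: ⊤, f: ⊤}
Applying B9's transfer function to that IN value gives OUT[B9] (row B9 above).

Answer: {a: ⊤, b: -, c: ⊤, d: ⊤, e: ⊤, f: ⊤}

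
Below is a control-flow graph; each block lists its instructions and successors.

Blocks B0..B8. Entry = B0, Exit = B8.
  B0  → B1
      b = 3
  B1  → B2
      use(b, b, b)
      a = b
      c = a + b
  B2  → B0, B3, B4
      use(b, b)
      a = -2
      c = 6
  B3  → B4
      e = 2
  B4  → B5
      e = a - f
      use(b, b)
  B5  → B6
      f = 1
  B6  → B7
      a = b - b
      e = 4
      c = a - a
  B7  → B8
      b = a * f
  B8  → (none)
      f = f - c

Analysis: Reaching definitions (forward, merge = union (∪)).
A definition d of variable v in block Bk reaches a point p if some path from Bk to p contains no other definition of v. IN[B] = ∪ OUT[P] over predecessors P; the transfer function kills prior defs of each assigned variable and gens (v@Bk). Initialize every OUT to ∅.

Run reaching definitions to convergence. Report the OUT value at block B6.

Answer: {a@B6, b@B0, c@B6, e@B6, f@B5}

Trace:
Converged values:
  B0:   IN={a@B2, b@B0, c@B2}   OUT={a@B2, b@B0, c@B2}
  B1:   IN={a@B2, b@B0, c@B2}   OUT={a@B1, b@B0, c@B1}
  B2:   IN={a@B1, b@B0, c@B1}   OUT={a@B2, b@B0, c@B2}
  B3:   IN={a@B2, b@B0, c@B2}   OUT={a@B2, b@B0, c@B2, e@B3}
  B4:   IN={a@B2, b@B0, c@B2, e@B3}   OUT={a@B2, b@B0, c@B2, e@B4}
  B5:   IN={a@B2, b@B0, c@B2, e@B4}   OUT={a@B2, b@B0, c@B2, e@B4, f@B5}
  B6:   IN={a@B2, b@B0, c@B2, e@B4, f@B5}   OUT={a@B6, b@B0, c@B6, e@B6, f@B5}
  B7:   IN={a@B6, b@B0, c@B6, e@B6, f@B5}   OUT={a@B6, b@B7, c@B6, e@B6, f@B5}
  B8:   IN={a@B6, b@B7, c@B6, e@B6, f@B5}   OUT={a@B6, b@B7, c@B6, e@B6, f@B8}

Merge at B6: IN[B6] = OUT[B5] = {a@B2, b@B0, c@B2, e@B4, f@B5}
Applying B6's transfer function to that IN value gives OUT[B6] (row B6 above).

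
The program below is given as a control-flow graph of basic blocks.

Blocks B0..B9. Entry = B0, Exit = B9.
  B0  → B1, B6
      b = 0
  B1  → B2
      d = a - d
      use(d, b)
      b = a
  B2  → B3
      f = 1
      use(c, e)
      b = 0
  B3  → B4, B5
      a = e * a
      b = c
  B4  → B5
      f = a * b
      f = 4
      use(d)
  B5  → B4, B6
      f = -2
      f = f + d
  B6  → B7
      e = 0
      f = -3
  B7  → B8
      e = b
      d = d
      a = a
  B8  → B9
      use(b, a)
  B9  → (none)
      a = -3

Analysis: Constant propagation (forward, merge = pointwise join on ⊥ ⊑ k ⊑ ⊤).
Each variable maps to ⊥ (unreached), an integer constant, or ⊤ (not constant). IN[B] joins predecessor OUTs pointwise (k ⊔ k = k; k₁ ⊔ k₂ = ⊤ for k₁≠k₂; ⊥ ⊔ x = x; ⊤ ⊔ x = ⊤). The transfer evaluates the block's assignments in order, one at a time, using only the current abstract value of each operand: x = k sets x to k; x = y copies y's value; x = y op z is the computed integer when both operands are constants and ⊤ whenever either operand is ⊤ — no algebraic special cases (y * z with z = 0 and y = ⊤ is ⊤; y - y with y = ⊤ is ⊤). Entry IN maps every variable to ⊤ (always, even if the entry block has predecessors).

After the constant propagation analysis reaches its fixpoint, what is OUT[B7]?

Answer: {a: ⊤, b: ⊤, c: ⊤, d: ⊤, e: ⊤, f: -3}

Derivation:
Converged values:
  B0:  IN=(all ⊤)  OUT={b:0; rest ⊤}
  B1:  IN={b:0; rest ⊤}  OUT=(all ⊤)
  B2:  IN=(all ⊤)  OUT={b:0, f:1; rest ⊤}
  B3:  IN={b:0, f:1; rest ⊤}  OUT={f:1; rest ⊤}
  B4:  IN=(all ⊤)  OUT={f:4; rest ⊤}
  B5:  IN=(all ⊤)  OUT=(all ⊤)
  B6:  IN=(all ⊤)  OUT={e:0, f:-3; rest ⊤}
  B7:  IN={e:0, f:-3; rest ⊤}  OUT={f:-3; rest ⊤}
  B8:  IN={f:-3; rest ⊤}  OUT={f:-3; rest ⊤}
  B9:  IN={f:-3; rest ⊤}  OUT={a:-3, f:-3; rest ⊤}

Merge at B7: IN[B7] = OUT[B6] = {a: ⊤, b: ⊤, c: ⊤, d: ⊤, e: 0, f: -3}
Applying B7's transfer function to that IN value gives OUT[B7] (row B7 above).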